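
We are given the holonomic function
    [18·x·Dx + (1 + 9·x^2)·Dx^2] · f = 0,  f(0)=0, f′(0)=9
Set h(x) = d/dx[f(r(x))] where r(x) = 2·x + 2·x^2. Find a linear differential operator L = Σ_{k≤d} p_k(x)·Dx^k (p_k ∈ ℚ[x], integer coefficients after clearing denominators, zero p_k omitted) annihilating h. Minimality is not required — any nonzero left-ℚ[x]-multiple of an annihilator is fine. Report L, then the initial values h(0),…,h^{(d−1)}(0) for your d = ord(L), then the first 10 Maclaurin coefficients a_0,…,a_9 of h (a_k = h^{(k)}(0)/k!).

f: a_k = 0, 9, 0, -27, 0, 729/5, 0, -6561/7, 0, 6561, …
Substitute x→r, Dx→(1/r')Dx; clear ⇒ L₀.
h=h₀': d/dx-closure on L₀ ⇒ L.
L = (-2 + 72·x + 288·x^2 + 432·x^3 + 216·x^4) + (1 + 2·x + 36·x^2 + 144·x^3 + 180·x^4 + 72·x^5)·Dx  (order 1).
h: a_k = 18, 36, -648, -2592, 20088, 138672, -513216, -6345216, 7768224, 260387136, …
ICs: h(0) = 18.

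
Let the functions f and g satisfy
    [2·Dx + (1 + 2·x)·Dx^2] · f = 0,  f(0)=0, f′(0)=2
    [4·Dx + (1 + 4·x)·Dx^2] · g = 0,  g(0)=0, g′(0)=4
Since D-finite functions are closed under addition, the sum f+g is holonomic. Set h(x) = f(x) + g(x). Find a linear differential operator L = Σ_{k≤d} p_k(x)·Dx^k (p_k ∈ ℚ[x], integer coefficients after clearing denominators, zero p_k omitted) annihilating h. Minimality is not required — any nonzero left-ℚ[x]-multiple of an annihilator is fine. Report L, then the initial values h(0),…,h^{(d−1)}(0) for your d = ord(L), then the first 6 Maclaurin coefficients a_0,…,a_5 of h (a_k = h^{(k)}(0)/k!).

L = 16·Dx + (12 + 32·x)·Dx^2 + (1 + 6·x + 8·x^2)·Dx^3  (order 3).
h: a_k = 0, 6, -10, 24, -68, 1056/5, …
ICs: h(0) = 0, h′(0) = 6, h′′(0) = -20.

f: a_k = 0, 2, -2, 8/3, -4, 32/5, …
g: a_k = 0, 4, -8, 64/3, -64, 1024/5, …
Weyl lclm of L_f,L_g ⇒ L₀ (ord ≤ 4).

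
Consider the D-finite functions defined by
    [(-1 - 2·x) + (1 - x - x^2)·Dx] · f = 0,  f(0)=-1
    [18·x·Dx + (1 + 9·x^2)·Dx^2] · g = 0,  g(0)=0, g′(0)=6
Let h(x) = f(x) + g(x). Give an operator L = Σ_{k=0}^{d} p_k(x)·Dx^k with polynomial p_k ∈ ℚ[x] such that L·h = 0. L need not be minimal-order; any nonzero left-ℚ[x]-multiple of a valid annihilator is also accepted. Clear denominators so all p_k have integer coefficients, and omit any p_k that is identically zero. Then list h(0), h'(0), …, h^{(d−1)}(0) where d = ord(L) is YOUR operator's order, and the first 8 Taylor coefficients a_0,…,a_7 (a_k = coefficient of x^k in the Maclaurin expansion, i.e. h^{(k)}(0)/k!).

f: a_k = -1, -1, -2, -3, -5, -8, -13, -21, …
g: a_k = 0, 6, 0, -18, 0, 486/5, 0, -4374/7, …
Weyl lclm of L_f,L_g ⇒ L₀ (ord ≤ 3).
L = (-36 + 144·x + 1440·x^2 + 2376·x^3 + 3186·x^4 + 486·x^6)·Dx + (18 + 24·x - 108·x^2 + 444·x^3 + 2313·x^4 + 2178·x^5 + 243·x^6 + 486·x^7)·Dx^2 + (-2 - 10·x - 34·x^2 - 48·x^3 - 123·x^4 + 387·x^5 + 198·x^6 + 81·x^7 + 81·x^8)·Dx^3  (order 3).
h: a_k = -1, 5, -2, -21, -5, 446/5, -13, -4521/7, …
ICs: h(0) = -1, h′(0) = 5, h′′(0) = -4.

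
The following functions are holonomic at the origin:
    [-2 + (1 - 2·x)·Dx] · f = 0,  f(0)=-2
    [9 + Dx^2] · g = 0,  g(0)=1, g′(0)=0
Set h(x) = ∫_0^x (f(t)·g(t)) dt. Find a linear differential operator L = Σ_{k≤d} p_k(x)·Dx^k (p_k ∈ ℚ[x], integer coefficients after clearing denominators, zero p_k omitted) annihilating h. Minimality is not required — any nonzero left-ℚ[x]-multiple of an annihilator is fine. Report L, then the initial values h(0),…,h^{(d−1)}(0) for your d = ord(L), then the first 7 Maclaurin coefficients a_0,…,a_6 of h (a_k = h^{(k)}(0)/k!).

f: a_k = -2, -4, -8, -16, -32, -64, -128, …
g: a_k = 1, 0, -9/2, 0, 27/8, 0, -81/80, …
L₀ := L_f ⊗_s L_g (sym. prod.), ord ≤ 2.
h=∫h₀ ⇒ L = L₀·Dx.
L = (-9 + 18·x)·Dx + 4·Dx^2 + (-1 + 2·x)·Dx^3  (order 3).
h: a_k = 0, -2, -2, 1/3, 1/2, -11/20, -11/12, …
ICs: h(0) = 0, h′(0) = -2, h′′(0) = -4.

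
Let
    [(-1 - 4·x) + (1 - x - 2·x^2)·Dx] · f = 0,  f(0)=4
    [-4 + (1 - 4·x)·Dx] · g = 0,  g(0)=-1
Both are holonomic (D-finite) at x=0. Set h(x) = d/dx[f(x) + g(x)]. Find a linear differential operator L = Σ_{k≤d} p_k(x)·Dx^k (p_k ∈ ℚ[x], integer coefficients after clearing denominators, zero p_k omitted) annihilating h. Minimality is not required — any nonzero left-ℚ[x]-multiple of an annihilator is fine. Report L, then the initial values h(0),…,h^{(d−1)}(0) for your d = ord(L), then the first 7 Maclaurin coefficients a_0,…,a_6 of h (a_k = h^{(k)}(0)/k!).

L = (168 + 192·x + 1728·x^2 - 768·x^3 + 768·x^4) + (-33 - 144·x + 264·x^2 + 1056·x^3 - 576·x^4 + 768·x^5)·Dx + (1 + 13·x - 100·x^2 + 120·x^3 + 40·x^4 - 64·x^5 + 128·x^6)·Dx^2  (order 2).
h: a_k = 0, -8, -132, -848, -4700, -23544, -112308, …
ICs: h(0) = 0, h′(0) = -8.

f: a_k = 4, 4, 12, 20, 44, 84, 172, …
g: a_k = -1, -4, -16, -64, -256, -1024, -4096, …
Weyl lclm of L_f,L_g ⇒ L₀ (ord ≤ 2).
Derive L from L₀ (diff closure).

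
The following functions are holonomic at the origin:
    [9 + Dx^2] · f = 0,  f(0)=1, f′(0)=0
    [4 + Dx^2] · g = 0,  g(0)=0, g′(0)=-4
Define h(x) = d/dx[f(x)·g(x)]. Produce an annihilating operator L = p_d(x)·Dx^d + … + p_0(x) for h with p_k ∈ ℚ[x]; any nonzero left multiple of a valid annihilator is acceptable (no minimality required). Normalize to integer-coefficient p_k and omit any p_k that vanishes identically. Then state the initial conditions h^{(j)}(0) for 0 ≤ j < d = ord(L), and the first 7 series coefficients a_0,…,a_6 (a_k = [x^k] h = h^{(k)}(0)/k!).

f: a_k = 1, 0, -9/2, 0, 27/8, 0, -81/80, …
g: a_k = 0, -4, 0, 8/3, 0, -8/15, 0, …
h₀=f·g: eliminate ⇒ L₀, order ≤ 2·2.
Derive L from L₀ (diff closure).
L = 25 + 26·Dx^2 + Dx^4  (order 4).
h: a_k = -4, 0, 62, 0, -781/6, 0, 19531/180, …
ICs: h(0) = -4, h′(0) = 0, h′′(0) = 124, h′′′(0) = 0.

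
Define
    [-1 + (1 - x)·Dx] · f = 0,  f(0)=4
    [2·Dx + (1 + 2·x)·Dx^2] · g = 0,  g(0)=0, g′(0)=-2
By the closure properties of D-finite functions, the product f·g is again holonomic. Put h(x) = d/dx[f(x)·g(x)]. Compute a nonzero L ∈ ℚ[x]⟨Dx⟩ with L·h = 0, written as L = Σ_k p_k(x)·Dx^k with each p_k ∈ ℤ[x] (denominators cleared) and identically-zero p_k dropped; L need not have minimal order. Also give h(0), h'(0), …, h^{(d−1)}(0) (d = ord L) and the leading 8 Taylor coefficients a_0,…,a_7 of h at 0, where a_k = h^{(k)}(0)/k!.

L = 8 + (-1 + 10·x)·Dx + (-1 - x + 2·x^2)·Dx^2  (order 2).
h: a_k = -8, 0, -32, 64/3, -304/3, 672/5, -1776/5, 21632/35, …
ICs: h(0) = -8, h′(0) = 0.

f: a_k = 4, 4, 4, 4, 4, 4, 4, 4, …
g: a_k = 0, -2, 2, -8/3, 4, -32/5, 32/3, -128/7, …
f·g: L₀ = L_f ⊗_s L_g, ord ≤ 1·2.
h=h₀': d/dx-closure on L₀ ⇒ L.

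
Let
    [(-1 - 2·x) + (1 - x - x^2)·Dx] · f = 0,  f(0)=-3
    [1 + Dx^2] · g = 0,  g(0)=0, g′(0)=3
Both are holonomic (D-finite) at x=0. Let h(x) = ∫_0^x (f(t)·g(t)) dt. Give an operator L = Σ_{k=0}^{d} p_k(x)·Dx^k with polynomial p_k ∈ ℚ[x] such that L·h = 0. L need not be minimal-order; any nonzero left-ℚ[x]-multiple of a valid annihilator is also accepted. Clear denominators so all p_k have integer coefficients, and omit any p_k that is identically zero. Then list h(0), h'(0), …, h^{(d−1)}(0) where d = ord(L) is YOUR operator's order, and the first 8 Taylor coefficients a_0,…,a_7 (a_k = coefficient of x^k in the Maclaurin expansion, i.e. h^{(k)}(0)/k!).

f: a_k = -3, -3, -6, -9, -15, -24, -39, -63, …
g: a_k = 0, 3, 0, -1/2, 0, 1/40, 0, -1/1680, …
f·g: L₀ = L_f ⊗_s L_g, ord ≤ 1·2.
h=∫h₀ ⇒ L = L₀·Dx.
L = (1 + x + x^2)·Dx + (2 + 4·x)·Dx^2 + (-1 + x + x^2)·Dx^3  (order 3).
h: a_k = 0, 0, -9/2, -3, -33/8, -51/10, -561/80, -2703/280, …
ICs: h(0) = 0, h′(0) = 0, h′′(0) = -9.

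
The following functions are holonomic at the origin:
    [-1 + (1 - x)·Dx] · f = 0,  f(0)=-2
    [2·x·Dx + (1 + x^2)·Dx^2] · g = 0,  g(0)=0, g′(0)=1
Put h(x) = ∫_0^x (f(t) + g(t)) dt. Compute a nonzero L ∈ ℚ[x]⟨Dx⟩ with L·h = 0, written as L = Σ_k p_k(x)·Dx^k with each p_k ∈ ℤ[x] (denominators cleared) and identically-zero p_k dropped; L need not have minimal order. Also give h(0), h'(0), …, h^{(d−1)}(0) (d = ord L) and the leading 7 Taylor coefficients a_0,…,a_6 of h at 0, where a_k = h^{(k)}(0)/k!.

f: a_k = -2, -2, -2, -2, -2, -2, -2, …
g: a_k = 0, 1, 0, -1/3, 0, 1/5, 0, …
h₀=f+g: left-lcm gives L₀, ord ≤ 3.
∫: right-multiply L₀ by Dx.
L = (-2 + 8·x + 6·x^2)·Dx^2 + (4 - 2·x + 4·x^2 + 6·x^3)·Dx^3 + (-1 + x^4)·Dx^4  (order 4).
h: a_k = 0, -2, -1/2, -2/3, -7/12, -2/5, -3/10, …
ICs: h(0) = 0, h′(0) = -2, h′′(0) = -1, h′′′(0) = -4.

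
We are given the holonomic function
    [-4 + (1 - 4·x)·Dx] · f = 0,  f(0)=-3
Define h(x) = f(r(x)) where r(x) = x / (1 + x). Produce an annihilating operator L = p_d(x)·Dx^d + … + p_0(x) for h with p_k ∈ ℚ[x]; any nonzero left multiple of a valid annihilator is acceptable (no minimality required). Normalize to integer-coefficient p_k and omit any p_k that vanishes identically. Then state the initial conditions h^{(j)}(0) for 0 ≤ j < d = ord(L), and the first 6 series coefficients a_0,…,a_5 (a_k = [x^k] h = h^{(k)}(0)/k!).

L = 4 + (-1 + 2·x + 3·x^2)·Dx  (order 1).
h: a_k = -3, -12, -36, -108, -324, -972, …
ICs: h(0) = -3.

f: a_k = -3, -12, -48, -192, -768, -3072, …
L₀ from L_f via x↦r, Dx↦r'^{-1}Dx.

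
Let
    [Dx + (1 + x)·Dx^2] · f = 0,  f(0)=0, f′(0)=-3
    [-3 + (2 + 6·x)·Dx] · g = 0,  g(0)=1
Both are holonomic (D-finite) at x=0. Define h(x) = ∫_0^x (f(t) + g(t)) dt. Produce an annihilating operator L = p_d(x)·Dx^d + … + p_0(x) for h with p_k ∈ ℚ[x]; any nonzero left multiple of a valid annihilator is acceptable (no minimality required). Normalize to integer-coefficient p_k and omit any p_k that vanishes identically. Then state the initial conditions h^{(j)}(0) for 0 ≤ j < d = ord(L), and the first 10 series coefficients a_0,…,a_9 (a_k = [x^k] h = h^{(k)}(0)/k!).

f: a_k = 0, -3, 3/2, -1, 3/4, -3/5, 1/2, -3/7, 3/8, -1/3, …
g: a_k = 1, 3/2, -9/8, 27/16, -405/128, 1701/256, -15309/1024, 72171/2048, -2814669/32768, 14073345/65536, …
Weyl lclm of L_f,L_g ⇒ L₀ (ord ≤ 3).
h=∫₀ˣh₀: take L = L₀·Dx.
L = (-15 + 9·x)·Dx^2 + (-19 - 6·x + 45·x^2)·Dx^3 + (-2 - 2·x + 18·x^2 + 18·x^3)·Dx^4  (order 4).
h: a_k = 0, 1, -3/4, 1/8, 11/64, -309/640, 2579/2560, -14797/7168, 499053/114688, -934127/98304, …
ICs: h(0) = 0, h′(0) = 1, h′′(0) = -3/2, h′′′(0) = 3/4.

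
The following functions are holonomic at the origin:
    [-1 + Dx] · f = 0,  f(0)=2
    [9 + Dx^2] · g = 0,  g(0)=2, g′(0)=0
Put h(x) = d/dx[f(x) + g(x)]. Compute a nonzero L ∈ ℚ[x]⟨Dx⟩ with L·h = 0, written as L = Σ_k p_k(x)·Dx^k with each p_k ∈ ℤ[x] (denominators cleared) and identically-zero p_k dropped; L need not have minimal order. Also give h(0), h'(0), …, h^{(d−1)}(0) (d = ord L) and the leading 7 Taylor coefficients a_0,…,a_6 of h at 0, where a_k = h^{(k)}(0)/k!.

L = 9 - 9·Dx + Dx^2 - Dx^3  (order 3).
h: a_k = 2, -16, 1, 82/3, 1/12, -182/15, 1/360, …
ICs: h(0) = 2, h′(0) = -16, h′′(0) = 2.

f: a_k = 2, 2, 1, 1/3, 1/12, 1/60, 1/360, …
g: a_k = 2, 0, -9, 0, 27/4, 0, -81/40, …
L₀ := lclm(L_f,L_g); ord L₀ ≤ 1+2.
Derive L from L₀ (diff closure).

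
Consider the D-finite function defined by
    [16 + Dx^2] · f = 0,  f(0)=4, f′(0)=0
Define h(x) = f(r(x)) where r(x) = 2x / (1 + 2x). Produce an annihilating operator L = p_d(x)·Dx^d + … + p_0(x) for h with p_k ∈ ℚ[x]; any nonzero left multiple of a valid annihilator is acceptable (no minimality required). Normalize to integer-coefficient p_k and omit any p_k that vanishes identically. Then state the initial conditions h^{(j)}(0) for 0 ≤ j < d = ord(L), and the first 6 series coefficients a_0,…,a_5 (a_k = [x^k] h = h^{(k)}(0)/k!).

L = 64 + (4 + 24·x + 48·x^2 + 32·x^3)·Dx + (1 + 8·x + 24·x^2 + 32·x^3 + 16·x^4)·Dx^2  (order 2).
h: a_k = 4, 0, -128, 512, -2560/3, -4096/3, …
ICs: h(0) = 4, h′(0) = 0.

f: a_k = 4, 0, -32, 0, 128/3, 0, …
h₀=f(r): pull back L_f along r ⇒ L₀.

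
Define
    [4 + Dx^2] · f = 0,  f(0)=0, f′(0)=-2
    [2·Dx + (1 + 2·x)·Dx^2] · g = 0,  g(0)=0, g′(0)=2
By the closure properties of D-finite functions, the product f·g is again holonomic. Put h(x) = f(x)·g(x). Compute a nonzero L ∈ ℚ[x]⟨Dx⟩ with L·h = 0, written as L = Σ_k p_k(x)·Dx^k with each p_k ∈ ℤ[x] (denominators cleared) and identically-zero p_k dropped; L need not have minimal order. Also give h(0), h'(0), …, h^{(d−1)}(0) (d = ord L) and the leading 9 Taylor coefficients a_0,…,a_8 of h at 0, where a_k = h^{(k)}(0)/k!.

f: a_k = 0, -2, 0, 4/3, 0, -4/15, 0, 8/315, 0, …
g: a_k = 0, 2, -2, 8/3, -4, 32/5, -32/3, 128/7, -32, …
h₀=f·g: eliminate ⇒ L₀, order ≤ 2·2.
L = (-48 + 192·x + 1216·x^2 + 2048·x^3 + 1024·x^4) + (32 + 320·x + 768·x^2 + 512·x^3)·Dx + (160·x + 672·x^2 + 1024·x^3 + 512·x^4)·Dx^2 + (8 + 80·x + 192·x^2 + 128·x^3)·Dx^3 + (3 + 28·x + 92·x^2 + 128·x^3 + 64·x^4)·Dx^4  (order 4).
h: a_k = 0, 0, -4, 4, -8/3, 16/3, -88/9, 248/15, -1808/63, …
ICs: h(0) = 0, h′(0) = 0, h′′(0) = -8, h′′′(0) = 24.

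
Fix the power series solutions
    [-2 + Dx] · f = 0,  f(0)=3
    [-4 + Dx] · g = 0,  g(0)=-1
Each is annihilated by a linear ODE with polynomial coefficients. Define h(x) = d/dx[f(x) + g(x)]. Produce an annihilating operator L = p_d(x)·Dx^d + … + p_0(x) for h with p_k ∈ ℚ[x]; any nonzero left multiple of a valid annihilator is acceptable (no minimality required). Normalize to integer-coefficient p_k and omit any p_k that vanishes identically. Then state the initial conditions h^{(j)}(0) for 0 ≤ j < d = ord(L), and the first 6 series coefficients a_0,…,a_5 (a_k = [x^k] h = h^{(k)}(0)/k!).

L = 8 - 6·Dx + Dx^2  (order 2).
h: a_k = 2, -4, -20, -104/3, -116/3, -488/15, …
ICs: h(0) = 2, h′(0) = -4.

f: a_k = 3, 6, 6, 4, 2, 4/5, …
g: a_k = -1, -4, -8, -32/3, -32/3, -128/15, …
h₀=f+g: left-lcm gives L₀, ord ≤ 2.
Differentiate: ansatz ord ≤ ord L₀ ⇒ L.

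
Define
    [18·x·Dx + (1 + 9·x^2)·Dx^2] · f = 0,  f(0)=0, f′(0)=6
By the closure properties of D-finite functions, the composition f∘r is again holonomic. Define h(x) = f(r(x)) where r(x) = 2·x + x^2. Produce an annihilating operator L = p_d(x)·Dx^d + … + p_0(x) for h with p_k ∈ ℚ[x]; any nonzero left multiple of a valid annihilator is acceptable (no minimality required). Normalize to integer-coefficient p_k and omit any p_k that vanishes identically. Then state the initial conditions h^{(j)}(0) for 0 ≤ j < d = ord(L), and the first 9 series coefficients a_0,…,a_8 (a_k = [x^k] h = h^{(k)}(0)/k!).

L = (-1 + 72·x + 144·x^2 + 108·x^3 + 27·x^4)·Dx + (1 + x + 36·x^2 + 72·x^3 + 45·x^4 + 9·x^5)·Dx^2  (order 2).
h: a_k = 0, 12, 6, -144, -216, 15012/5, 7758, -505440/7, -276048, …
ICs: h(0) = 0, h′(0) = 12.

f: a_k = 0, 6, 0, -18, 0, 486/5, 0, -4374/7, 0, …
f∘r: x↦r, Dx↦Dx/r' in L_f ⇒ L₀.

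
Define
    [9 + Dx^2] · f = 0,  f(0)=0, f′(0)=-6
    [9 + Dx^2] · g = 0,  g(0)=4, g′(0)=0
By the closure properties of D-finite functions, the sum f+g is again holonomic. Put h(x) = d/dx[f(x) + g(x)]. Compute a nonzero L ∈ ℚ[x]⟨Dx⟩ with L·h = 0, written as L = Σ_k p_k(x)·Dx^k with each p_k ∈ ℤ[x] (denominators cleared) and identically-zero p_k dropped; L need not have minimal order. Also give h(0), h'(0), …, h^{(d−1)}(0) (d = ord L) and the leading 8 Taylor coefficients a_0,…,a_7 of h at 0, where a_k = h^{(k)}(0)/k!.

L = 9 + Dx^2  (order 2).
h: a_k = -6, -36, 27, 54, -81/4, -243/10, 243/40, 729/140, …
ICs: h(0) = -6, h′(0) = -36.

f: a_k = 0, -6, 0, 9, 0, -81/20, 0, 243/280, …
g: a_k = 4, 0, -18, 0, 27/2, 0, -81/20, 0, …
Weyl lclm of L_f,L_g ⇒ L₀ (ord ≤ 4).
h=h₀': d/dx-closure on L₀ ⇒ L.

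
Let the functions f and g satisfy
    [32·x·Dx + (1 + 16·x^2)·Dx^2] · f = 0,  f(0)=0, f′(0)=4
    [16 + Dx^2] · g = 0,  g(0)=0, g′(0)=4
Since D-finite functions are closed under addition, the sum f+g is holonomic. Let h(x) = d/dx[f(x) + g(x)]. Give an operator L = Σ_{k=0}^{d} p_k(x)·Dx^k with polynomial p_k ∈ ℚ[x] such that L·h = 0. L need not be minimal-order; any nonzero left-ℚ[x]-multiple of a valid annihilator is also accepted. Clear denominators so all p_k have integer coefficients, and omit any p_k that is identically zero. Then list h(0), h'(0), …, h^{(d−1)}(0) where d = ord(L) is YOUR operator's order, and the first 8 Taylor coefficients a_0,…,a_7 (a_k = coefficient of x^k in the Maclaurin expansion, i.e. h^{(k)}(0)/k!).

L = (-5632·x + 114688·x^3 + 131072·x^5) + (-16 + 1792·x^2 + 36864·x^4 + 65536·x^6)·Dx + (-352·x + 7168·x^3 + 8192·x^5)·Dx^2 + (-1 + 112·x^2 + 2304·x^4 + 4096·x^6)·Dx^3  (order 3).
h: a_k = 8, 0, -96, 0, 3200/3, 0, -738304/45, 0, …
ICs: h(0) = 8, h′(0) = 0, h′′(0) = -192.

f: a_k = 0, 4, 0, -64/3, 0, 1024/5, 0, -16384/7, …
g: a_k = 0, 4, 0, -32/3, 0, 128/15, 0, -1024/315, …
L₀ := lclm(L_f,L_g); ord L₀ ≤ 2+2.
Differentiate: ansatz ord ≤ ord L₀ ⇒ L.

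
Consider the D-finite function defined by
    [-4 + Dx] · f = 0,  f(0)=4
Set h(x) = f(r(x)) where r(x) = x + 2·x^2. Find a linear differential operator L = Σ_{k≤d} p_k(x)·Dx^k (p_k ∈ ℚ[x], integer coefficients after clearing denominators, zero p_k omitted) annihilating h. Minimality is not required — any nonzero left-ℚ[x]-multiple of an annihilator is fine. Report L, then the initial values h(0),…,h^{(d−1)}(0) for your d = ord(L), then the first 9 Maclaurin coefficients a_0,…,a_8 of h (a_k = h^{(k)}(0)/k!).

f: a_k = 4, 16, 32, 128/3, 128/3, 512/15, 1024/45, 4096/315, 2048/315, …
Change of var in L_f (x↦r) gives L₀.
L = (-4 - 16·x) + Dx  (order 1).
h: a_k = 4, 16, 64, 512/3, 1280/3, 13312/15, 77824/45, 950272/315, 1564672/315, …
ICs: h(0) = 4.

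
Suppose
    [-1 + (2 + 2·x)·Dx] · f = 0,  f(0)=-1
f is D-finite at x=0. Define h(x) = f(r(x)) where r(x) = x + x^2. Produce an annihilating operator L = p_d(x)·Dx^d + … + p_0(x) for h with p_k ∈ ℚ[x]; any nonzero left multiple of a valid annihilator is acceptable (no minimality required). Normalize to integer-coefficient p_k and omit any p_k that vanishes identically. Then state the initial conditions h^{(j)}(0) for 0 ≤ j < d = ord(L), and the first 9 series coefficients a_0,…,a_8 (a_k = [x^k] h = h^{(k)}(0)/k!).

L = (-1 - 2·x) + (2 + 2·x + 2·x^2)·Dx  (order 1).
h: a_k = -1, -1/2, -3/8, 3/16, -3/128, -15/256, 57/1024, -21/2048, -867/32768, …
ICs: h(0) = -1.

f: a_k = -1, -1/2, 1/8, -1/16, 5/128, -7/256, 21/1024, -33/2048, 429/32768, …
L₀ from L_f via x↦r, Dx↦r'^{-1}Dx.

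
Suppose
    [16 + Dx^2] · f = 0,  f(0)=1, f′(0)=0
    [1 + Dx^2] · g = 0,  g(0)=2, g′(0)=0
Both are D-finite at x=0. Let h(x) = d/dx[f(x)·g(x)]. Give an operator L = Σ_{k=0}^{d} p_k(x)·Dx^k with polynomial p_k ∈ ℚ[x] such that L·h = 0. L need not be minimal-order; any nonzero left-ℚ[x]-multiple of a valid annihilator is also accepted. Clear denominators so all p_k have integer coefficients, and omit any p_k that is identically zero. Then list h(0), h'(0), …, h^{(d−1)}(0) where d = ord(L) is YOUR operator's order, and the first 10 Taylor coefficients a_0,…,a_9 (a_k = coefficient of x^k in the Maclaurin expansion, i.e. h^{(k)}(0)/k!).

L = 225 + 34·Dx^2 + Dx^4  (order 4).
h: a_k = 0, -34, 0, 353/3, 0, -8177/60, 0, 198593/2520, 0, -4912337/181440, …
ICs: h(0) = 0, h′(0) = -34, h′′(0) = 0, h′′′(0) = 706.

f: a_k = 1, 0, -8, 0, 32/3, 0, -256/45, 0, 512/315, 0, …
g: a_k = 2, 0, -1, 0, 1/12, 0, -1/360, 0, 1/20160, 0, …
h₀=f·g: eliminate ⇒ L₀, order ≤ 2·2.
Derive L from L₀ (diff closure).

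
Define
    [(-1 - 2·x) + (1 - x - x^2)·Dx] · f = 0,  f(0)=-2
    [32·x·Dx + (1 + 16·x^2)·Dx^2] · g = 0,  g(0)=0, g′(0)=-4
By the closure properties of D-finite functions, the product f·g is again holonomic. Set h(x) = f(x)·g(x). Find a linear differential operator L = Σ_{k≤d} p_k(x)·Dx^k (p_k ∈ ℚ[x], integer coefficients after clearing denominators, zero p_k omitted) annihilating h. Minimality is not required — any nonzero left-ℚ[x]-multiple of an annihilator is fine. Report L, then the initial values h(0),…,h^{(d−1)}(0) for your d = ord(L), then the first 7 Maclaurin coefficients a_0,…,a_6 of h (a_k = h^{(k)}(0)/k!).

f: a_k = -2, -2, -4, -6, -10, -16, -26, …
g: a_k = 0, -4, 0, 64/3, 0, -1024/5, 0, …
h₀=f·g: eliminate ⇒ L₀, order ≤ 1·2.
L = (2 + 32·x + 96·x^2) + (2 - 28·x + 64·x^2 + 96·x^3)·Dx + (-1 + x - 15·x^2 + 16·x^3 + 16·x^4)·Dx^2  (order 2).
h: a_k = 0, 8, 8, -80/3, -56/3, 5464/15, 1728/5, …
ICs: h(0) = 0, h′(0) = 8.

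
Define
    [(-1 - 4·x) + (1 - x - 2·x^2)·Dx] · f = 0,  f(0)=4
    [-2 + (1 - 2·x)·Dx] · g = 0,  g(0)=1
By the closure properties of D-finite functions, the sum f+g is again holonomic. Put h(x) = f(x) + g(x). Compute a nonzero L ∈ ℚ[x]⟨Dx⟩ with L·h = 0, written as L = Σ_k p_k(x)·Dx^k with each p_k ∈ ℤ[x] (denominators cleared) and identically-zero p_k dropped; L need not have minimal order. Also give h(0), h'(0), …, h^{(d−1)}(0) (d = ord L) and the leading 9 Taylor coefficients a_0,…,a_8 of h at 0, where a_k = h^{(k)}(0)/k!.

L = -4 + (-2 - 8·x)·Dx + (1 - x - 2·x^2)·Dx^2  (order 2).
h: a_k = 5, 6, 16, 28, 60, 116, 236, 468, 940, …
ICs: h(0) = 5, h′(0) = 6.

f: a_k = 4, 4, 12, 20, 44, 84, 172, 340, 684, …
g: a_k = 1, 2, 4, 8, 16, 32, 64, 128, 256, …
Weyl lclm of L_f,L_g ⇒ L₀ (ord ≤ 2).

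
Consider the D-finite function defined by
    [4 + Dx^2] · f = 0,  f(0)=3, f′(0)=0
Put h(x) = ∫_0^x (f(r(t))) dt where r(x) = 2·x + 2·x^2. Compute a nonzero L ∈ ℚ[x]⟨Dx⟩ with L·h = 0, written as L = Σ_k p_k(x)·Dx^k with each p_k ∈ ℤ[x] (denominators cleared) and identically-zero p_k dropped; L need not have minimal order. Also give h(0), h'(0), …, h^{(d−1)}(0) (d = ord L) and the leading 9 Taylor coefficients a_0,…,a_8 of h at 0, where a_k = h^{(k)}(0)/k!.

L = (16 + 96·x + 192·x^2 + 128·x^3)·Dx - 2·Dx^2 + (1 + 2·x)·Dx^3  (order 3).
h: a_k = 0, 3, 0, -8, -12, 8/5, 64/3, 2624/105, 16/5, …
ICs: h(0) = 0, h′(0) = 3, h′′(0) = 0.

f: a_k = 3, 0, -6, 0, 2, 0, -4/15, 0, 2/105, …
f∘r: x↦r, Dx↦Dx/r' in L_f ⇒ L₀.
h=∫₀ˣh₀: take L = L₀·Dx.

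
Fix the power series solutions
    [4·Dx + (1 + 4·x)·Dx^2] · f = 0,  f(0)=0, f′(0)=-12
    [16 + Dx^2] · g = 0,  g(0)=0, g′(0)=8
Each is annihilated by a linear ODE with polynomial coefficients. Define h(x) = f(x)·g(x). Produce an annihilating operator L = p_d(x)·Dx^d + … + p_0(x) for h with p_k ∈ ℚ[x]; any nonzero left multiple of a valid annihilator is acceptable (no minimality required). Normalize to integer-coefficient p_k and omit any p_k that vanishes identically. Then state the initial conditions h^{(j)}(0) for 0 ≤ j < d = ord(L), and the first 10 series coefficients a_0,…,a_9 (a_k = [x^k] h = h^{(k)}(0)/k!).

L = (-768 + 6144·x + 77824·x^2 + 262144·x^3 + 262144·x^4) + (256 + 5120·x + 24576·x^2 + 32768·x^3)·Dx + (1280·x + 10752·x^2 + 32768·x^3 + 32768·x^4)·Dx^2 + (16 + 320·x + 1536·x^2 + 2048·x^3)·Dx^3 + (3 + 56·x + 368·x^2 + 1024·x^3 + 1024·x^4)·Dx^4  (order 4).
h: a_k = 0, 0, -96, 192, -256, 1024, -11264/3, 63488/5, -925696/21, 3276800/21, …
ICs: h(0) = 0, h′(0) = 0, h′′(0) = -192, h′′′(0) = 1152.

f: a_k = 0, -12, 24, -64, 192, -3072/5, 2048, -49152/7, 24576, -262144/3, …
g: a_k = 0, 8, 0, -64/3, 0, 256/15, 0, -2048/315, 0, 4096/2835, …
L₀ := L_f ⊗_s L_g (sym. prod.), ord ≤ 4.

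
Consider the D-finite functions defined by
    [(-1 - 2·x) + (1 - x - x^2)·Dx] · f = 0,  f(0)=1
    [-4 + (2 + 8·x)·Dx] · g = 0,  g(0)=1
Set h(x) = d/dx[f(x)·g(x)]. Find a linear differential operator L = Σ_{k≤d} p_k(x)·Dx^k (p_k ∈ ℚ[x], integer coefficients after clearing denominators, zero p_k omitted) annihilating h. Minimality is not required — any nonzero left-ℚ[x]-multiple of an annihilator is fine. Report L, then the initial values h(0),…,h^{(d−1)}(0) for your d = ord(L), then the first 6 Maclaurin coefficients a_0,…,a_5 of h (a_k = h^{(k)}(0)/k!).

L = (4 + 66·x + 126·x^2 + 80·x^3 + 60·x^4) + (-3 - 13·x - 3·x^2 + 14·x^3 + 46·x^4 + 24·x^5)·Dx  (order 1).
h: a_k = 3, 4, 27, 4, 190, -270, …
ICs: h(0) = 3.

f: a_k = 1, 1, 2, 3, 5, 8, …
g: a_k = 1, 2, -2, 4, -10, 28, …
Product ⇒ symmetric product L₀, ord ≤ 1.
h₀' ⇒ L via d/dx closure of L₀.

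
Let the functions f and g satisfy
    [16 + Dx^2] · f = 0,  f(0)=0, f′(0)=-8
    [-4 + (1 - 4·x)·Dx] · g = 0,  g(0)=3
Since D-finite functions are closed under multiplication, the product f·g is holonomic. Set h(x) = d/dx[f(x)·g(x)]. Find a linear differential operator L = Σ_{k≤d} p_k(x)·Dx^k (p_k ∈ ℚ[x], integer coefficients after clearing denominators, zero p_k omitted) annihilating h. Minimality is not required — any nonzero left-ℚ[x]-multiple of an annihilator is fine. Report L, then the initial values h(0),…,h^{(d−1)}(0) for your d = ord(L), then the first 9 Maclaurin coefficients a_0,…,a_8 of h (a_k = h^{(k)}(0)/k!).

f: a_k = 0, -8, 0, 64/3, 0, -256/15, 0, 2048/315, 0, …
g: a_k = 3, 12, 48, 192, 768, 3072, 12288, 49152, 196608, …
Sym-product of L_f,L_g gives L₀ (≤ ord 2).
Differentiate: ansatz ord ≤ ord L₀ ⇒ L.
L = (-16 - 128·x + 256·x^2) + (-8 + 32·x)·Dx + (1 - 8·x + 16·x^2)·Dx^2  (order 2).
h: a_k = -24, -192, -960, -5120, -25856, -620544/5, -8685568/15, -277938176/105, -1250725888/105, …
ICs: h(0) = -24, h′(0) = -192.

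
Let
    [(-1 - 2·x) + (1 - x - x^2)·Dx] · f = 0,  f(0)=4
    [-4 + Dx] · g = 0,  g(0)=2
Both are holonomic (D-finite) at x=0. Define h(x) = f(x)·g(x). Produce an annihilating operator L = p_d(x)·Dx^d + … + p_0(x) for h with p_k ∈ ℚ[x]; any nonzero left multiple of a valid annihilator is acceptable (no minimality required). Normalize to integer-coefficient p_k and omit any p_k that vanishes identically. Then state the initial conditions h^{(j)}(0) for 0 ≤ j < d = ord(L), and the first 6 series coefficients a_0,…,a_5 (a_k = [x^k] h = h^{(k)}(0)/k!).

f: a_k = 4, 4, 8, 12, 20, 32, …
g: a_k = 2, 8, 16, 64/3, 64/3, 256/15, …
h₀=f·g: eliminate ⇒ L₀, order ≤ 1·1.
L = (5 - 2·x - 4·x^2) + (-1 + x + x^2)·Dx  (order 1).
h: a_k = 8, 40, 112, 712/3, 1304/3, 11104/15, …
ICs: h(0) = 8.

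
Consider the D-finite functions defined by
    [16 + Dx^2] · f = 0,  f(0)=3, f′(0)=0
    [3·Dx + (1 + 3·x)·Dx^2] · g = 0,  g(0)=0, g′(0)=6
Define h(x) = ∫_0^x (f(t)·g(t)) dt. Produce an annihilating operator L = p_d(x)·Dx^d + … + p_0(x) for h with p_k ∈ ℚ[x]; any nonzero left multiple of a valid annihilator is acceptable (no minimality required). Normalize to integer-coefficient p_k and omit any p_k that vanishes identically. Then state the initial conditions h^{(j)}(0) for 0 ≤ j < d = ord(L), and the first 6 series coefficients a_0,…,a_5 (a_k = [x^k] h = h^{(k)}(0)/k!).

L = (2272 + 127488·x + 781056·x^2 + 1769472·x^3 + 1327104·x^4)·Dx + (4416 + 50112·x + 165888·x^2 + 165888·x^3)·Dx^2 + (1022 + 19392·x + 102816·x^2 + 221184·x^3 + 165888·x^4)·Dx^3 + (276 + 3132·x + 10368·x^2 + 10368·x^3)·Dx^4 + (55 + 714·x + 3375·x^2 + 6912·x^3 + 5184·x^4)·Dx^5  (order 5).
h: a_k = 0, 0, 9, -9, -45/2, 189/10, …
ICs: h(0) = 0, h′(0) = 0, h′′(0) = 18, h′′′(0) = -54, h′′′′(0) = -540.

f: a_k = 3, 0, -24, 0, 32, 0, …
g: a_k = 0, 6, -9, 18, -81/2, 486/5, …
Sym-product of L_f,L_g gives L₀ (≤ ord 4).
Integrate: L := L₀·Dx.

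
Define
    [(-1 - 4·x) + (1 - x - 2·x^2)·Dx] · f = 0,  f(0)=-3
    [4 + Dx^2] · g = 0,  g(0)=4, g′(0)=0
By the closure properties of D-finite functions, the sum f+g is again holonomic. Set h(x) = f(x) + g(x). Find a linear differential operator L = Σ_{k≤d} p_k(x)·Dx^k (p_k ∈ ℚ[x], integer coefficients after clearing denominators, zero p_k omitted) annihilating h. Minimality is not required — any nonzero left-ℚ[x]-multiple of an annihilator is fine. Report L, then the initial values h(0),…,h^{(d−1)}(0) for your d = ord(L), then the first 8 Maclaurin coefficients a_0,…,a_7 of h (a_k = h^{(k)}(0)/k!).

f: a_k = -3, -3, -9, -15, -33, -63, -129, -255, …
g: a_k = 4, 0, -8, 0, 8/3, 0, -16/45, 0, …
h₀=f+g: left-lcm gives L₀, ord ≤ 3.
L = (68 + 304·x + 200·x^2 + 320·x^3 + 160·x^4 + 128·x^5) + (-20 + 12·x + 24·x^2 + 8·x^3 + 48·x^4 + 96·x^5 + 64·x^6)·Dx + (17 + 76·x + 50·x^2 + 80·x^3 + 40·x^4 + 32·x^5)·Dx^2 + (-5 + 3·x + 6·x^2 + 2·x^3 + 12·x^4 + 24·x^5 + 16·x^6)·Dx^3  (order 3).
h: a_k = 1, -3, -17, -15, -91/3, -63, -5821/45, -255, …
ICs: h(0) = 1, h′(0) = -3, h′′(0) = -34.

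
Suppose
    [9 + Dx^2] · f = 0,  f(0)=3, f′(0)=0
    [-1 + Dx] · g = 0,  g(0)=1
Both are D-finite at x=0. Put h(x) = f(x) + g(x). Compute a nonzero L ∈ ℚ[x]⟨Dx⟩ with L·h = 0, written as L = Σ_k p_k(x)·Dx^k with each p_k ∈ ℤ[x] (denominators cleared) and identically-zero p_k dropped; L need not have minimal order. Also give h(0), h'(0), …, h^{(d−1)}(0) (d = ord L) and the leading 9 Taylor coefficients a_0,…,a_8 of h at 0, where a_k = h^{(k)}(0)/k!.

L = -9 + 9·Dx - Dx^2 + Dx^3  (order 3).
h: a_k = 4, 1, -13, 1/6, 61/6, 1/120, -1093/360, 1/5040, 703/1440, …
ICs: h(0) = 4, h′(0) = 1, h′′(0) = -26.

f: a_k = 3, 0, -27/2, 0, 81/8, 0, -243/80, 0, 2187/4480, …
g: a_k = 1, 1, 1/2, 1/6, 1/24, 1/120, 1/720, 1/5040, 1/40320, …
h₀=f+g: left-lcm gives L₀, ord ≤ 3.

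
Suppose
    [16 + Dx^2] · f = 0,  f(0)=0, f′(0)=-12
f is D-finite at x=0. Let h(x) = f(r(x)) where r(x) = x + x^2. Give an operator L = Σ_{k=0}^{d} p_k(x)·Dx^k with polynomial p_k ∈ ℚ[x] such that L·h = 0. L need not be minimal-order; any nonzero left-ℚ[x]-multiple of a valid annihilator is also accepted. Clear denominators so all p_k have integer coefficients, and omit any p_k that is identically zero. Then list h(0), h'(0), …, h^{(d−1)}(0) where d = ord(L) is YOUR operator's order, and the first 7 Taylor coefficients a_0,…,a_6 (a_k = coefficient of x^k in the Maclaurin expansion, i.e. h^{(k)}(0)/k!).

f: a_k = 0, -12, 0, 32, 0, -128/5, 0, …
h₀=f(r): pull back L_f along r ⇒ L₀.
L = (16 + 96·x + 192·x^2 + 128·x^3) - 2·Dx + (1 + 2·x)·Dx^2  (order 2).
h: a_k = 0, -12, -12, 32, 96, 352/5, -96, …
ICs: h(0) = 0, h′(0) = -12.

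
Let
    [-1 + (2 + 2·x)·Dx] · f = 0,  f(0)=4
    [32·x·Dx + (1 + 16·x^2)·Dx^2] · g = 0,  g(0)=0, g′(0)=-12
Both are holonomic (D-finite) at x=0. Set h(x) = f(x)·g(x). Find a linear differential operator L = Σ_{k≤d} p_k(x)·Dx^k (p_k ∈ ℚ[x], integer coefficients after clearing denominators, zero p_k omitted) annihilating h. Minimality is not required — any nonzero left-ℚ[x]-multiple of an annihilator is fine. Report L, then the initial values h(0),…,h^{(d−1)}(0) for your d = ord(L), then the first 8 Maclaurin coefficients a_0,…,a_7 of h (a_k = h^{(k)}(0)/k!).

f: a_k = 4, 2, -1/2, 1/4, -5/32, 7/64, -21/256, 33/512, …
g: a_k = 0, -12, 0, 64, 0, -3072/5, 0, 49152/7, …
Product ⇒ symmetric product L₀, ord ≤ 2.
L = (3 - 64·x - 16·x^2) + (-4 + 124·x + 192·x^2 + 64·x^3)·Dx + (4 + 8·x + 68·x^2 + 128·x^3 + 64·x^4)·Dx^2  (order 2).
h: a_k = 0, -48, -24, 262, 125, -99509/40, -97129/80, 63582493/2240, …
ICs: h(0) = 0, h′(0) = -48.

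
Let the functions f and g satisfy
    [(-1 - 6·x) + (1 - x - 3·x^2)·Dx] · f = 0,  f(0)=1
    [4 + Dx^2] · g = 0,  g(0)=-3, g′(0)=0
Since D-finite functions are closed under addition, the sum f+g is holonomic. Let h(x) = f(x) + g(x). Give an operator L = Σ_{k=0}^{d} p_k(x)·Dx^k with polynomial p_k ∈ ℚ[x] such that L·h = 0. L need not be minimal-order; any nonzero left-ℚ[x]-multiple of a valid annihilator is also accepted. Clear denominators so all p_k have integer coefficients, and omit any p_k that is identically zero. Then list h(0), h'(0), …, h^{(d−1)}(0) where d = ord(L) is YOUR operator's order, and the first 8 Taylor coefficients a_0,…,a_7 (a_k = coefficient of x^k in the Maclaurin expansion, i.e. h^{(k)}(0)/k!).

f: a_k = 1, 1, 4, 7, 19, 40, 97, 217, …
g: a_k = -3, 0, 6, 0, -2, 0, 4/15, 0, …
L₀ := lclm(L_f,L_g); ord L₀ ≤ 1+2.
L = (92 + 608·x + 512·x^2 + 1104·x^3 + 360·x^4 + 432·x^5) + (-24 + 4·x + 24·x^2 + 80·x^3 + 180·x^4 + 216·x^5 + 216·x^6)·Dx + (23 + 152·x + 128·x^2 + 276·x^3 + 90·x^4 + 108·x^5)·Dx^2 + (-6 + x + 6·x^2 + 20·x^3 + 45·x^4 + 54·x^5 + 54·x^6)·Dx^3  (order 3).
h: a_k = -2, 1, 10, 7, 17, 40, 1459/15, 217, …
ICs: h(0) = -2, h′(0) = 1, h′′(0) = 20.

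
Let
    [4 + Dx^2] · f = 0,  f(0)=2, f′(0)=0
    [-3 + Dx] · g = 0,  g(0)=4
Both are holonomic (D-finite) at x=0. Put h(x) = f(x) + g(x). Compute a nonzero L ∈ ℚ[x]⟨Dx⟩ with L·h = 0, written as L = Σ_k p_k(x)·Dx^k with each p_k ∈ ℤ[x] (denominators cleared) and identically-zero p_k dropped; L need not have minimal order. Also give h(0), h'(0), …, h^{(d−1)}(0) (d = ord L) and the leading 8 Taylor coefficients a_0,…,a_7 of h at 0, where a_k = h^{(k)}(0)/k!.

L = -12 + 4·Dx - 3·Dx^2 + Dx^3  (order 3).
h: a_k = 6, 12, 14, 18, 89/6, 81/10, 697/180, 243/140, …
ICs: h(0) = 6, h′(0) = 12, h′′(0) = 28.

f: a_k = 2, 0, -4, 0, 4/3, 0, -8/45, 0, …
g: a_k = 4, 12, 18, 18, 27/2, 81/10, 81/20, 243/140, …
Weyl lclm of L_f,L_g ⇒ L₀ (ord ≤ 3).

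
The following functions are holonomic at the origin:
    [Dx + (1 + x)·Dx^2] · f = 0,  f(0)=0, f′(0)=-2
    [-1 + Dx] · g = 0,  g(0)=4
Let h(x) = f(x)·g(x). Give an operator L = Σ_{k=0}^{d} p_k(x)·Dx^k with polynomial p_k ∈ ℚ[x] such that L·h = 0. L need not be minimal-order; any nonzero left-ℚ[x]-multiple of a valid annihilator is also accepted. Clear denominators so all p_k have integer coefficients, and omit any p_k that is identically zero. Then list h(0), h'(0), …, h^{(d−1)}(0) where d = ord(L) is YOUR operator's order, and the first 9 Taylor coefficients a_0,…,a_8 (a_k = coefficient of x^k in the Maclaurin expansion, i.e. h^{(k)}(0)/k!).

f: a_k = 0, -2, 1, -2/3, 1/2, -2/5, 1/3, -2/7, 1/4, …
g: a_k = 4, 4, 2, 2/3, 1/6, 1/30, 1/180, 1/1260, 1/10080, …
L₀ := L_f ⊗_s L_g (sym. prod.), ord ≤ 2.
L = x + (-1 - 2·x)·Dx + (1 + x)·Dx^2  (order 2).
h: a_k = 0, -8, -4, -8/3, 0, -3/5, 7/18, -23/63, 29/90, …
ICs: h(0) = 0, h′(0) = -8.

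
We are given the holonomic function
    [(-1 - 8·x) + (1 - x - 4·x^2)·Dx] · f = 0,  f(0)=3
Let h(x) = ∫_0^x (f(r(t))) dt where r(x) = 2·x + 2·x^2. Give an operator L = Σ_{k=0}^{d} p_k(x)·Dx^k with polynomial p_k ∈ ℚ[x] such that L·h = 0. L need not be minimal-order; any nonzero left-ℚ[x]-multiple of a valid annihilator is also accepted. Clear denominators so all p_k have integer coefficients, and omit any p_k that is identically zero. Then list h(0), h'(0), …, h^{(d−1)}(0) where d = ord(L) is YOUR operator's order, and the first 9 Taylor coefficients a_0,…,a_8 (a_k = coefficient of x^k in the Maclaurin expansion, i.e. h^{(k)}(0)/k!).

f: a_k = 3, 3, 15, 27, 87, 195, 543, 1323, 3495, …
Change of var in L_f (x↦r) gives L₀.
h=∫₀ˣh₀: take L = L₀·Dx.
L = (2 + 36·x + 96·x^2 + 64·x^3)·Dx + (-1 + 2·x + 18·x^2 + 32·x^3 + 16·x^4)·Dx^2  (order 2).
h: a_k = 0, 3, 3, 22, 84, 420, 2076, 74520/7, 55728, …
ICs: h(0) = 0, h′(0) = 3.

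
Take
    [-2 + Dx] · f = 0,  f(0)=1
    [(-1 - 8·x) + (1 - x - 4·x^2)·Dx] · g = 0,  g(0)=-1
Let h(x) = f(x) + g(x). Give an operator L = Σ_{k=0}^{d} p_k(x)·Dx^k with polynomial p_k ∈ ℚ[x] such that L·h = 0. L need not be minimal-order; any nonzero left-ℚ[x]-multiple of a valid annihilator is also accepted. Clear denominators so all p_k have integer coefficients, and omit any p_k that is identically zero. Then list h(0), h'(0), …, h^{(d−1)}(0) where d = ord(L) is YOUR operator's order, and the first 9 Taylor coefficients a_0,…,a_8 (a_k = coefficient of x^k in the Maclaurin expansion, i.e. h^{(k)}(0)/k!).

f: a_k = 1, 2, 2, 4/3, 2/3, 4/15, 4/45, 8/315, 2/315, …
g: a_k = -1, -1, -5, -9, -29, -65, -181, -441, -1165, …
h₀=f+g: left-lcm gives L₀, ord ≤ 2.
L = (16 + 20·x + 240·x^2 + 128·x^3) + (-6 - 32·x - 124·x^2 + 32·x^3 + 64·x^4)·Dx + (-1 + 11·x + 2·x^2 - 48·x^3 - 32·x^4)·Dx^2  (order 2).
h: a_k = 0, 1, -3, -23/3, -85/3, -971/15, -8141/45, -138907/315, -366973/315, …
ICs: h(0) = 0, h′(0) = 1.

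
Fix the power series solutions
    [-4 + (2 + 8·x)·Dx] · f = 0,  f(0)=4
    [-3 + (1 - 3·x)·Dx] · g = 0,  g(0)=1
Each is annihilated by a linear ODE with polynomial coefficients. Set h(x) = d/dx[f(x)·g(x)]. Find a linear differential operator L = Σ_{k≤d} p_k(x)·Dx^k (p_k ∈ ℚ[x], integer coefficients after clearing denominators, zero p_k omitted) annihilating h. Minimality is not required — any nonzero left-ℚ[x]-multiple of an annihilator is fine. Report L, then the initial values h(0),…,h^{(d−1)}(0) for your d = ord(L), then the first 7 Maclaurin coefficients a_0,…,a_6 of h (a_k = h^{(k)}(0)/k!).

f: a_k = 4, 8, -8, 16, -40, 112, -336, …
g: a_k = 1, 3, 9, 27, 81, 243, 729, …
Sym-product of L_f,L_g gives L₀ (≤ ord 1).
Derive L from L₀ (diff closure).
L = (26 + 180·x + 108·x^2) + (-5 - 11·x + 54·x^2 + 72·x^3)·Dx  (order 1).
h: a_k = 20, 104, 516, 1904, 7700, 25704, 97356, …
ICs: h(0) = 20.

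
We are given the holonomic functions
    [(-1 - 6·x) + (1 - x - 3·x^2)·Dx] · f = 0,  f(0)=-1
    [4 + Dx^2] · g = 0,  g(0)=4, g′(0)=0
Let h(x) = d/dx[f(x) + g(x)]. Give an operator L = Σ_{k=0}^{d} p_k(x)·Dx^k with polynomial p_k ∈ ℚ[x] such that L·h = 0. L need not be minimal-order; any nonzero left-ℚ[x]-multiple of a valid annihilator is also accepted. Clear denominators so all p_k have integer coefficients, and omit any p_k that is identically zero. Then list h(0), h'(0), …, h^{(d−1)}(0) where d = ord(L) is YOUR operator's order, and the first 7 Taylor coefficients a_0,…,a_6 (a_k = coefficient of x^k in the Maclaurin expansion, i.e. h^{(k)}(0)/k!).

L = (976 + 5056·x + 17104·x^2 + 11760·x^3 + 18720·x^4 + 3888·x^5 + 3888·x^6) + (-92 - 516·x + 372·x^2 + 1232·x^3 + 2280·x^4 + 3240·x^5 + 1512·x^6 + 1296·x^7)·Dx + (244 + 1264·x + 4276·x^2 + 2940·x^3 + 4680·x^4 + 972·x^5 + 972·x^6)·Dx^2 + (-23 - 129·x + 93·x^2 + 308·x^3 + 570·x^4 + 810·x^5 + 378·x^6 + 324·x^7)·Dx^3  (order 3).
h: a_k = -1, -24, -21, -196/3, -200, -8762/15, -1519, …
ICs: h(0) = -1, h′(0) = -24, h′′(0) = -42.

f: a_k = -1, -1, -4, -7, -19, -40, -97, …
g: a_k = 4, 0, -8, 0, 8/3, 0, -16/45, …
Sum ⇒ L₀ = lclm(L_f,L_g) in ℚ(x)⟨Dx⟩.
Differentiate: ansatz ord ≤ ord L₀ ⇒ L.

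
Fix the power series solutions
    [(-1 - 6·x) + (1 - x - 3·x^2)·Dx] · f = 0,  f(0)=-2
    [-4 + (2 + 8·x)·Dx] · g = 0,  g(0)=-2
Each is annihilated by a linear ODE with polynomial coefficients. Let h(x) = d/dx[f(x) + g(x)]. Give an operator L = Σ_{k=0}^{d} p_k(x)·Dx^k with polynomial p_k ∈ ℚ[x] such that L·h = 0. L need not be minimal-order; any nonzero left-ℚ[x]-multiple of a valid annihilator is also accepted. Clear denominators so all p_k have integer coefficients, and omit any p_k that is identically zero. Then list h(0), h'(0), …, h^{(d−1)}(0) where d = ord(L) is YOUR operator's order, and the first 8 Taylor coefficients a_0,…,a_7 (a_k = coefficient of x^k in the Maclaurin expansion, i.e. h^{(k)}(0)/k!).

f: a_k = -2, -2, -8, -14, -38, -80, -194, -434, …
g: a_k = -2, -4, 4, -8, 20, -56, 168, -528, …
Weyl lclm of L_f,L_g ⇒ L₀ (ord ≤ 2).
h=h₀': d/dx-closure on L₀ ⇒ L.
L = (-90 - 516·x - 1548·x^2 - 1296·x^3 - 1620·x^4) + (-15 - 288·x - 1752·x^2 - 4068·x^3 - 4914·x^4 - 4860·x^5)·Dx + (5 + 45·x + 109·x^2 - 18·x^3 - 468·x^4 - 1278·x^5 - 1080·x^6)·Dx^2  (order 2).
h: a_k = -6, -8, -66, -72, -680, -156, -6734, 5600, …
ICs: h(0) = -6, h′(0) = -8.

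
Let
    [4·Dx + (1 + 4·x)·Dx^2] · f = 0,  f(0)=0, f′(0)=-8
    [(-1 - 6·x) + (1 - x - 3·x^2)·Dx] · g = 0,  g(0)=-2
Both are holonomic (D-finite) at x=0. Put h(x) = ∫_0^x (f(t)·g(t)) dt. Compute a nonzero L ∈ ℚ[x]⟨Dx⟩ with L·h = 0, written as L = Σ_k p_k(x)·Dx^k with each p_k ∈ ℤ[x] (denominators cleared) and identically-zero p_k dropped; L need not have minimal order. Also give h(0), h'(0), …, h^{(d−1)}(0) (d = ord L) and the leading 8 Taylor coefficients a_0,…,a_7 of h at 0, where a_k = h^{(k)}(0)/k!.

L = (10 + 48·x)·Dx + (-2 + 24·x + 60·x^2)·Dx^2 + (-1 - 3·x + 7·x^2 + 12·x^3)·Dx^3  (order 3).
h: a_k = 0, 0, 8, -16/3, 88/3, -112/3, 7384/45, -34592/105, …
ICs: h(0) = 0, h′(0) = 0, h′′(0) = 16.

f: a_k = 0, -8, 16, -128/3, 128, -2048/5, 4096/3, -32768/7, …
g: a_k = -2, -2, -8, -14, -38, -80, -194, -434, …
L₀ := L_f ⊗_s L_g (sym. prod.), ord ≤ 2.
Integrate: L := L₀·Dx.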